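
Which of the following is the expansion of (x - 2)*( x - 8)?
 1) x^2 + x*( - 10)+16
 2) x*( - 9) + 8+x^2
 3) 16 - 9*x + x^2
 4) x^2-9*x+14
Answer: 1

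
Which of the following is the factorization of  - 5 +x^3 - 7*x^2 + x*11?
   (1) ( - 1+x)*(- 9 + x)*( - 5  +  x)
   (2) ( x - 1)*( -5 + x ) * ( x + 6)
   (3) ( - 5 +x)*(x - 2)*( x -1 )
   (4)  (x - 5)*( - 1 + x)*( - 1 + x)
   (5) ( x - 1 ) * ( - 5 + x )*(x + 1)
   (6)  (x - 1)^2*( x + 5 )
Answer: 4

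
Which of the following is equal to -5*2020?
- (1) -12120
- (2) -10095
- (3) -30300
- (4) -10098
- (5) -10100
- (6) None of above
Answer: 5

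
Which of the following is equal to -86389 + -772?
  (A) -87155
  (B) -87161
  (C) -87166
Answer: B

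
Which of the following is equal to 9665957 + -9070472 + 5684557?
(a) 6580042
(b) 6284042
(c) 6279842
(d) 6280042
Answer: d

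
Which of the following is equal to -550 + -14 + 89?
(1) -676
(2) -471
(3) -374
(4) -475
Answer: 4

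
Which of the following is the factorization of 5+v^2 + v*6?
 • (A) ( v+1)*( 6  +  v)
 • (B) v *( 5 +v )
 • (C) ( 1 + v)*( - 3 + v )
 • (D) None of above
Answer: D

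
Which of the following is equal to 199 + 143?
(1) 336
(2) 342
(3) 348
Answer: 2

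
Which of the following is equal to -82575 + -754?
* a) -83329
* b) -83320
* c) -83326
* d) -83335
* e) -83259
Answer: a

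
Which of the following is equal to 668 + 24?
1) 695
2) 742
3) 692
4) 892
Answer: 3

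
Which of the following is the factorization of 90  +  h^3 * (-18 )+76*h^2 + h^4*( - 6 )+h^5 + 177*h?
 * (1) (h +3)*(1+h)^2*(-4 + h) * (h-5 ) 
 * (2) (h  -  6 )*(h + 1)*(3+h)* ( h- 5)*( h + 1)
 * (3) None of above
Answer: 2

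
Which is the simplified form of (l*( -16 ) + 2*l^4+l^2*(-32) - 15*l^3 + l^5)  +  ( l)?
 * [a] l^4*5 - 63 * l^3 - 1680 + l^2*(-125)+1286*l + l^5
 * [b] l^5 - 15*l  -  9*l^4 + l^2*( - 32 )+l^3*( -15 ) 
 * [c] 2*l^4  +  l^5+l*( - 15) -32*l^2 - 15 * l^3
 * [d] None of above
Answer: c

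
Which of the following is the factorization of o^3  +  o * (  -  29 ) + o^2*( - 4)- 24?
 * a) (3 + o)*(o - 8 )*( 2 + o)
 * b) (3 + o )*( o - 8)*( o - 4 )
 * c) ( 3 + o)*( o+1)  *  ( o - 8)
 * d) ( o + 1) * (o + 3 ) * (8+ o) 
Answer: c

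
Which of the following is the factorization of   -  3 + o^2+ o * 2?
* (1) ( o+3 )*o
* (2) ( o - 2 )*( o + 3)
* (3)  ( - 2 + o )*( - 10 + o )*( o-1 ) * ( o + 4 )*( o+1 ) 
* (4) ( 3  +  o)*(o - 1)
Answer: 4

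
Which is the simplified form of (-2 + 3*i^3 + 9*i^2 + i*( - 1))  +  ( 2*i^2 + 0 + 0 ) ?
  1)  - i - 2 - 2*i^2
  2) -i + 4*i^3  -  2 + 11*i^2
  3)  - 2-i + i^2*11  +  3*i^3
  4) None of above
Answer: 3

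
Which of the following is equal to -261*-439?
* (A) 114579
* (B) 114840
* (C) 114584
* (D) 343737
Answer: A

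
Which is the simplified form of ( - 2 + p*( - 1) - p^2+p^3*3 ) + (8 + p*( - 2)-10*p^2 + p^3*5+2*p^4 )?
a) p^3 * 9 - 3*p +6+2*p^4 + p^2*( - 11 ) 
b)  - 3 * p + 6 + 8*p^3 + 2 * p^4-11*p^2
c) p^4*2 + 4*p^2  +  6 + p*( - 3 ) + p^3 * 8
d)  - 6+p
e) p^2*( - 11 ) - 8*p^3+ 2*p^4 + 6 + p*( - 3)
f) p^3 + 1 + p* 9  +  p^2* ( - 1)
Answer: b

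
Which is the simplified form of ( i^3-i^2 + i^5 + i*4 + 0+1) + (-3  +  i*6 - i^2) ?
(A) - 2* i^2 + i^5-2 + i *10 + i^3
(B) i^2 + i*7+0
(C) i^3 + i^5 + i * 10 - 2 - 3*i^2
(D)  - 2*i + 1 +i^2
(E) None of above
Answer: A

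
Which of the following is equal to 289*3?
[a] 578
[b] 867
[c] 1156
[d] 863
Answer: b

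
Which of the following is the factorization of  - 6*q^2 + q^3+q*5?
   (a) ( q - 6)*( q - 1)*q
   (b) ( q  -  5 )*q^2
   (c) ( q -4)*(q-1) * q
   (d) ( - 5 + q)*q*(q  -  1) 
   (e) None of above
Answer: d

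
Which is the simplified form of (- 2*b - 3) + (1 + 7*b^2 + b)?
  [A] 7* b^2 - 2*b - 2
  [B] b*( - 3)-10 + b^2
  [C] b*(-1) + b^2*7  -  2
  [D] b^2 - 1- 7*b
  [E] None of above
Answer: C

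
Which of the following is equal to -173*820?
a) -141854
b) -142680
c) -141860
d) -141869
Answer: c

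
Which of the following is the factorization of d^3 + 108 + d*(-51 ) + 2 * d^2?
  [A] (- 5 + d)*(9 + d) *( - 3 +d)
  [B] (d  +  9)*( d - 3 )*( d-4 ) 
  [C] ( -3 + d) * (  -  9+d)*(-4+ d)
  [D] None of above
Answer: B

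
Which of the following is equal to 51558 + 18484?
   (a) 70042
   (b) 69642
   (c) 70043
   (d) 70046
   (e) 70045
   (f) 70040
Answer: a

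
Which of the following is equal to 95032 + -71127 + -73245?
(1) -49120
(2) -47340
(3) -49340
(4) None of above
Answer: 3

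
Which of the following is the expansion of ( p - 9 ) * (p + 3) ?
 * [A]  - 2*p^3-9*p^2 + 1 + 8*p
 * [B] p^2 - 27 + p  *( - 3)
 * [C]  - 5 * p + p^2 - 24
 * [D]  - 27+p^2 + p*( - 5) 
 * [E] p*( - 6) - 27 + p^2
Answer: E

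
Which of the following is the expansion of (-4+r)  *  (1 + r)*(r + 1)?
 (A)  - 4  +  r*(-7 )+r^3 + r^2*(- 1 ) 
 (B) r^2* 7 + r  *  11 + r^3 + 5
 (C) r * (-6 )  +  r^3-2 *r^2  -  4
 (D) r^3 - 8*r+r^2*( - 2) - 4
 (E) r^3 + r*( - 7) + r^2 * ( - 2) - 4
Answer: E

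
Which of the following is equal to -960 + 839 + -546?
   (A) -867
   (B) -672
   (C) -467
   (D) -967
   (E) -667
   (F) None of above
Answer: E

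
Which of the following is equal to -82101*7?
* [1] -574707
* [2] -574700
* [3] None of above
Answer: 1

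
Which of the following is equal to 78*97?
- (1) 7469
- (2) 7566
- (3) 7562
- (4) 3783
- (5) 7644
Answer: 2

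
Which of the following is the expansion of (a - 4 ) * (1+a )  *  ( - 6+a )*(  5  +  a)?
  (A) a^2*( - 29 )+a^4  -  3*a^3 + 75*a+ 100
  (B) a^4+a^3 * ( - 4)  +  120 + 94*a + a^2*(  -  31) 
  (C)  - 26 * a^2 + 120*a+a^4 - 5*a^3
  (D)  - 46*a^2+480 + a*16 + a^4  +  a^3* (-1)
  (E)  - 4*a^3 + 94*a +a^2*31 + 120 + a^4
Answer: B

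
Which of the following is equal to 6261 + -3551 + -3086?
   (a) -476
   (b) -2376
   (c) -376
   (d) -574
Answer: c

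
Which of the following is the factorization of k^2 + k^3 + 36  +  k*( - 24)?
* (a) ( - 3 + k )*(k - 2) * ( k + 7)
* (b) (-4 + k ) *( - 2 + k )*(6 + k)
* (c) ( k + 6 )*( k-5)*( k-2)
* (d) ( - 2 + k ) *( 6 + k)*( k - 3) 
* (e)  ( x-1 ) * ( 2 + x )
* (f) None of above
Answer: d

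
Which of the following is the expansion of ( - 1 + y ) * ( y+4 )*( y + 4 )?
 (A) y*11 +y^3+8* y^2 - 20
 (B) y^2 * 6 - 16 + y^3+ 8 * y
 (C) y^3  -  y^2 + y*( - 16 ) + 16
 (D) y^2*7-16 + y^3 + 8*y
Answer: D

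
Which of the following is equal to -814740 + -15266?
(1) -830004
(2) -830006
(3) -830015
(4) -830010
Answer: 2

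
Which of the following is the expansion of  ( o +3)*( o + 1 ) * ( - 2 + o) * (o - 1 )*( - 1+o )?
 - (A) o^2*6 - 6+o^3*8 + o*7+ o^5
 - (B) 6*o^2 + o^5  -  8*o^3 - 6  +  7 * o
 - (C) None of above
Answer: B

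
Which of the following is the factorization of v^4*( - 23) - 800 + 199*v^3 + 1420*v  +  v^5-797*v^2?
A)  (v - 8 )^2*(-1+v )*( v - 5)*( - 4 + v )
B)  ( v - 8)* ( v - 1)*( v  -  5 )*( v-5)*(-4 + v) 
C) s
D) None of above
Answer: B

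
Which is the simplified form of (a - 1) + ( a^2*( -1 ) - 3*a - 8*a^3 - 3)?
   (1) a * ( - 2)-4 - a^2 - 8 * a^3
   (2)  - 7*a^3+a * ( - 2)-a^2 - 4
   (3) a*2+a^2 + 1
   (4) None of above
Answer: 1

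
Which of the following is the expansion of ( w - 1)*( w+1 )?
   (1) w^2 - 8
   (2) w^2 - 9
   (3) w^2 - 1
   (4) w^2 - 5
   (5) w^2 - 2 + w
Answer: 3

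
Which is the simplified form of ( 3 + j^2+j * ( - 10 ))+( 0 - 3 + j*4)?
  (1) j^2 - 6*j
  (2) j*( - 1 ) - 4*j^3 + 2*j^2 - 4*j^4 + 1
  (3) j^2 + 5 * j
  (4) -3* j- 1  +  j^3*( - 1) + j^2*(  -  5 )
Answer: 1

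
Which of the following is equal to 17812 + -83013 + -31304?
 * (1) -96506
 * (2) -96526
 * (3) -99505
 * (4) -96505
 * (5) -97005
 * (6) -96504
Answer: 4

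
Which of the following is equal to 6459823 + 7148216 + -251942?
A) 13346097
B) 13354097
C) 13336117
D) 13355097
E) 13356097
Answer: E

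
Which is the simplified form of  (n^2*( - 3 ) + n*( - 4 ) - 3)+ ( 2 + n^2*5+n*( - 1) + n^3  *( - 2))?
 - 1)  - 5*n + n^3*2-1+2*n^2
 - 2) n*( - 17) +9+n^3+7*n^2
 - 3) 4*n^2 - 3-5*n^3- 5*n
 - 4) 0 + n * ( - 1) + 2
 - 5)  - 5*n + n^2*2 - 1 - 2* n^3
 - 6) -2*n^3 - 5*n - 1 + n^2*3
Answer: 5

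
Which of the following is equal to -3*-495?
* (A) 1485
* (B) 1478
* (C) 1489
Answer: A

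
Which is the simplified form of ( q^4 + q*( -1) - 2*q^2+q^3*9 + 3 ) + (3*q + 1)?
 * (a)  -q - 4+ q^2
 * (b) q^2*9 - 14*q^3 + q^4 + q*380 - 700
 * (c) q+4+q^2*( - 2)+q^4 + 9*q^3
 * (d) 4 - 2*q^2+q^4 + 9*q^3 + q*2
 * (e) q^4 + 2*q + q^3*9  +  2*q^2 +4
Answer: d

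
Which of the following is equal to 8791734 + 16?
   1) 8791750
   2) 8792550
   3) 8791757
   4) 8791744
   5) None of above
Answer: 1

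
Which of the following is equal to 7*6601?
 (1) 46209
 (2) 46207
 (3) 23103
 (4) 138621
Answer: 2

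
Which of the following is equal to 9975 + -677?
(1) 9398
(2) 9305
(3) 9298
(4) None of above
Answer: 3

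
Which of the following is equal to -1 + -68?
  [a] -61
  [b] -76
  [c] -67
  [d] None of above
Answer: d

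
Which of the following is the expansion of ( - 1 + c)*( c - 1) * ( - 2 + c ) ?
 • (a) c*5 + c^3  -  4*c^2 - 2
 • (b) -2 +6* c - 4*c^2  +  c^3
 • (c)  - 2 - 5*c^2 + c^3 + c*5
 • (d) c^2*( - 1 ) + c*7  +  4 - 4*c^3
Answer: a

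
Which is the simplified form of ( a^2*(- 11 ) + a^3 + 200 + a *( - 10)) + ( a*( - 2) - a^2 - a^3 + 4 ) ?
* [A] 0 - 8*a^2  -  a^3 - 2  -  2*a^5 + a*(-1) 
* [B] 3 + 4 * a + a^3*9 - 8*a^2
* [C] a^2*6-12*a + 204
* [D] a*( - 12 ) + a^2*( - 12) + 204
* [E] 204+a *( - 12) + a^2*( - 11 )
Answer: D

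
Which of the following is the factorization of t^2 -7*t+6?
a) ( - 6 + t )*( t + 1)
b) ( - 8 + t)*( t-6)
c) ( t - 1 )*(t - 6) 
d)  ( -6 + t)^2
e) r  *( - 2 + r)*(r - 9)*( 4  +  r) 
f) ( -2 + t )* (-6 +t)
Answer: c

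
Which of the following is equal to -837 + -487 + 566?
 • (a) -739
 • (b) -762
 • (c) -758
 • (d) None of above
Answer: c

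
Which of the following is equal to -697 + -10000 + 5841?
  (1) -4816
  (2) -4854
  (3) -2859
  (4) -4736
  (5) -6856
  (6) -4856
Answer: 6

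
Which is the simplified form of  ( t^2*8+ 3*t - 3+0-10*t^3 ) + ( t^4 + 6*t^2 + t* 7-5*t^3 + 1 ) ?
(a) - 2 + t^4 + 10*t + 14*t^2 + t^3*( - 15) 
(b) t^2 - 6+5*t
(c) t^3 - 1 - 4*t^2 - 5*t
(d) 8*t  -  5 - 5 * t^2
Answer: a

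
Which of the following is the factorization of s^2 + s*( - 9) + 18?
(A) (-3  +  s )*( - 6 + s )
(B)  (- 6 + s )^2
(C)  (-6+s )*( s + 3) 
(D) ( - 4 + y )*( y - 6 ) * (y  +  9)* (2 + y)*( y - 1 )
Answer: A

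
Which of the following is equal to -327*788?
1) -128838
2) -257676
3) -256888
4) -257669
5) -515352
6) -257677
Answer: 2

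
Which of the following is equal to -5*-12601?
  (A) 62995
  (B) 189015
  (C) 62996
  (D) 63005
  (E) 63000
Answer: D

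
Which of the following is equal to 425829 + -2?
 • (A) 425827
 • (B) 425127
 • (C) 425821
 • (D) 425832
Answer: A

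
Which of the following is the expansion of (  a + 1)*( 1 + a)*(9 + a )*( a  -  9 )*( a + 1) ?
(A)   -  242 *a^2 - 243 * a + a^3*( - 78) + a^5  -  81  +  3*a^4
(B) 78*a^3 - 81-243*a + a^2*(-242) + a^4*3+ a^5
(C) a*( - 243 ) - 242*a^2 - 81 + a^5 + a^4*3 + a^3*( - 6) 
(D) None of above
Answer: A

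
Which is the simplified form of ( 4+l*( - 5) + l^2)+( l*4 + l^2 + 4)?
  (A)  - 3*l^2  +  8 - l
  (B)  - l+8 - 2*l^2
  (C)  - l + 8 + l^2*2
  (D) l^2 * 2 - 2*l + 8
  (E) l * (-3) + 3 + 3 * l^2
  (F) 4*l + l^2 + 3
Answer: C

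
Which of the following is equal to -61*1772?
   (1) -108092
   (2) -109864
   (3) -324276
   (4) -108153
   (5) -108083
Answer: 1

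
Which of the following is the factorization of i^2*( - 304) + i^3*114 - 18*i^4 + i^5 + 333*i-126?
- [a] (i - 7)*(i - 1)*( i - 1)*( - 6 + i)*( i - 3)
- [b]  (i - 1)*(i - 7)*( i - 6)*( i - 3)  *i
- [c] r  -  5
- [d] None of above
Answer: a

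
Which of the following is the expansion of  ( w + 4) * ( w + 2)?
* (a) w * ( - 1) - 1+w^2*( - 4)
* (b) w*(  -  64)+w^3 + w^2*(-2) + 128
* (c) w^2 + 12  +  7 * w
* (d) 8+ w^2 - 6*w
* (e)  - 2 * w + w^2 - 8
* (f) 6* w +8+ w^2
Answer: f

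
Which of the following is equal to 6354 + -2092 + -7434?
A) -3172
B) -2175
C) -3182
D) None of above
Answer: A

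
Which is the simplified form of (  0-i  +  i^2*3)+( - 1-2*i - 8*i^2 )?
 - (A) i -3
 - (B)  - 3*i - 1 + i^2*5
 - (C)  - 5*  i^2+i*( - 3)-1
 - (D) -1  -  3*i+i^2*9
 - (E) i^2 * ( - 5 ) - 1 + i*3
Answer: C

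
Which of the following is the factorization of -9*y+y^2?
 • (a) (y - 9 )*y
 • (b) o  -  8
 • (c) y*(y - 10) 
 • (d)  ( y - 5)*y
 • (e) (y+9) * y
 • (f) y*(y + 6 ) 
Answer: a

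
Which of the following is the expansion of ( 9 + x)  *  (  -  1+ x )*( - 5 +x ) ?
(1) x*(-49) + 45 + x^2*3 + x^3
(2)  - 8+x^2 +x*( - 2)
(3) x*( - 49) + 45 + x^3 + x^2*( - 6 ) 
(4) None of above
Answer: 1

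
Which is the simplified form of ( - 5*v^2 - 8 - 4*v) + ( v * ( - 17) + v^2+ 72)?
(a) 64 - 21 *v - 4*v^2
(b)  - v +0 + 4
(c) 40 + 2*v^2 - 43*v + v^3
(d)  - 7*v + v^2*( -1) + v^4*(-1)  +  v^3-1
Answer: a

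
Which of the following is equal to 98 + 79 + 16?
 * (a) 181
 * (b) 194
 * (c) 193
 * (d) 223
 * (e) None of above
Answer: c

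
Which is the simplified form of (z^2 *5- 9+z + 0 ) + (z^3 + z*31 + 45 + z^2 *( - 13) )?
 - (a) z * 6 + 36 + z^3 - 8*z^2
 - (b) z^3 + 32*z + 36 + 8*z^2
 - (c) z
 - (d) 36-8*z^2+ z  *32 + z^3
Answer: d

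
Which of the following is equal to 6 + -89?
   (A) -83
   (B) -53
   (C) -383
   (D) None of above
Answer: A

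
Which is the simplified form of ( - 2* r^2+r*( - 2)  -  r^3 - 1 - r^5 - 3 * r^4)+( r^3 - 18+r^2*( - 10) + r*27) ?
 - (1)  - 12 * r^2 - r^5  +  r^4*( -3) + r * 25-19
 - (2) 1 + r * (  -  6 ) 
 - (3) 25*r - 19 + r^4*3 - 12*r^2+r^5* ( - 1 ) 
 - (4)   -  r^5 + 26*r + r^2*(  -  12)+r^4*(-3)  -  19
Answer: 1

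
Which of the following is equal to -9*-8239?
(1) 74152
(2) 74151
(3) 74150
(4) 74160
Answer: 2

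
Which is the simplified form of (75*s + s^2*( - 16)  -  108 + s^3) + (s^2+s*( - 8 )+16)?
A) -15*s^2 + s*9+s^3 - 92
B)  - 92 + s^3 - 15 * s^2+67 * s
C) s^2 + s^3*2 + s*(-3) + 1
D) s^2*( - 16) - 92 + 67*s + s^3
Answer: B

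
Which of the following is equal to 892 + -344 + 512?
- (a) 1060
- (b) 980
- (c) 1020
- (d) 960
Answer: a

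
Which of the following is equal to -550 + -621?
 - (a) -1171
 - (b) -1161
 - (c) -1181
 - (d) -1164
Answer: a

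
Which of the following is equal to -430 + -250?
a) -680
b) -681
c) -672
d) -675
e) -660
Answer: a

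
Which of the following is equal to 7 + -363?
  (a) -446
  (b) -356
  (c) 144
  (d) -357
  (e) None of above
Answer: b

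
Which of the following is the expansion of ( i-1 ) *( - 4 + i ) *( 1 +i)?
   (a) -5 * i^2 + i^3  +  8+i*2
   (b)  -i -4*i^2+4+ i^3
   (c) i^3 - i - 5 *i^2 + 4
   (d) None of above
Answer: b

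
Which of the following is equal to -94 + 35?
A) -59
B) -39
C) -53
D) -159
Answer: A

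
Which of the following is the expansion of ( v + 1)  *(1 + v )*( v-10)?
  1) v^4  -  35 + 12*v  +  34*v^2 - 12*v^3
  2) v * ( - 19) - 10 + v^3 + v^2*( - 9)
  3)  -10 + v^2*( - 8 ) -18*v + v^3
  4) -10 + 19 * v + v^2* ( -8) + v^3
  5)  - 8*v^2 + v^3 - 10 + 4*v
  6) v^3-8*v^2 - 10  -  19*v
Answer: 6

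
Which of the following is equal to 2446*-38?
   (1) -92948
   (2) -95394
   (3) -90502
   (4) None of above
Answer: 1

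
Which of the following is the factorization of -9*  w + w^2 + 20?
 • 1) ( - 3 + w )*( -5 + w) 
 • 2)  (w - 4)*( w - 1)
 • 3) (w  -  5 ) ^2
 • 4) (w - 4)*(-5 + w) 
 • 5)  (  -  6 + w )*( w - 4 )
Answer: 4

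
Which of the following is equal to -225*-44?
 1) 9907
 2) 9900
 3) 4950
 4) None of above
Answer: 2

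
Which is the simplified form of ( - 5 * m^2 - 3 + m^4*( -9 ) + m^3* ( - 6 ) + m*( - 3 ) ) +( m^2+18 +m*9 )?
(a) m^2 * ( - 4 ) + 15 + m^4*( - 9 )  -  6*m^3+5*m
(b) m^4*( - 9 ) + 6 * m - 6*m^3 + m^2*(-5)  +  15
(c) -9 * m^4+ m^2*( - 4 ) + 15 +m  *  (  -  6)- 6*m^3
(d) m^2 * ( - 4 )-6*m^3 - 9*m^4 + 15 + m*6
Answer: d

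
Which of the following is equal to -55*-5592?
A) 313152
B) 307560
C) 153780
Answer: B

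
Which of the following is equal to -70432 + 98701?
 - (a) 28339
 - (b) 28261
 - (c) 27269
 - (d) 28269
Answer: d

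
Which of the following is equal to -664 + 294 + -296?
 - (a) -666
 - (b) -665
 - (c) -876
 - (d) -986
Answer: a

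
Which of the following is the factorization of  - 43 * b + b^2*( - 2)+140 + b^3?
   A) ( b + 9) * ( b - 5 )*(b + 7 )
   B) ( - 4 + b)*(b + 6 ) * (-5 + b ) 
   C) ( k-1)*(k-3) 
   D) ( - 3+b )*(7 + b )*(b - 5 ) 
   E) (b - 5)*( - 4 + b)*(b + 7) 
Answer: E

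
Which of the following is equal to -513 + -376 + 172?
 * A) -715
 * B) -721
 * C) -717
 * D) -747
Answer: C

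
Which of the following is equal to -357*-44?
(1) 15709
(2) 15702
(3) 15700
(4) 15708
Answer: 4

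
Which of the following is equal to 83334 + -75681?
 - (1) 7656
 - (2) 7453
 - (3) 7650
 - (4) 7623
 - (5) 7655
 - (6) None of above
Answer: 6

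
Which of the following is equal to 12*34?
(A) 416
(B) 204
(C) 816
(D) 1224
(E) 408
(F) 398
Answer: E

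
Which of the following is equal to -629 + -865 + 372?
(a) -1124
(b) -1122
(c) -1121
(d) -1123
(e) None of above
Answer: b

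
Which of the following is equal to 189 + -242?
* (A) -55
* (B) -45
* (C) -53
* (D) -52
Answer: C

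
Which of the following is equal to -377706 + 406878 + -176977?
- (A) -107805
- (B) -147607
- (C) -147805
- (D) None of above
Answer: C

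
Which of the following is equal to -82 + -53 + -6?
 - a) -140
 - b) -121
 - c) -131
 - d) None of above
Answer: d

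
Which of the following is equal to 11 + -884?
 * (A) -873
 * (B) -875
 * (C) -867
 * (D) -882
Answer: A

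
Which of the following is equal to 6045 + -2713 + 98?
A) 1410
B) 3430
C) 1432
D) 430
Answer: B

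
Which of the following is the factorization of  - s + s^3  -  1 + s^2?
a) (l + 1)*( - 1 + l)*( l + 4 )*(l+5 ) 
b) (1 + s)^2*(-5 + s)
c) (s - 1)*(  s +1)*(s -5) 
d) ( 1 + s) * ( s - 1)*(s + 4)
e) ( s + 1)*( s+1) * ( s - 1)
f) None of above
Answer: e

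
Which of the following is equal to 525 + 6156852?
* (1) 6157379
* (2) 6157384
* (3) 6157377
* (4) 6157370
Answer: 3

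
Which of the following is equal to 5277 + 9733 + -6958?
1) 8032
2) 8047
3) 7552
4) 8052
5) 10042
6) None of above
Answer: 4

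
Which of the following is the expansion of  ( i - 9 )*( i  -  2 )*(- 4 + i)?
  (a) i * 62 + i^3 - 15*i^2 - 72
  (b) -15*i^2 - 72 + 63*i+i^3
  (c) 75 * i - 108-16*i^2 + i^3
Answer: a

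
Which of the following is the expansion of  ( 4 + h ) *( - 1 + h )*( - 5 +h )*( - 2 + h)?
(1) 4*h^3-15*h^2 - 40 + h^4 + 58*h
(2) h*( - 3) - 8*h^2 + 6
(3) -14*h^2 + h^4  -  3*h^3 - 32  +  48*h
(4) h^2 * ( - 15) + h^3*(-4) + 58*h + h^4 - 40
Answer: 4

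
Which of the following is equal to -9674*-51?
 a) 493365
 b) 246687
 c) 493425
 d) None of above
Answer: d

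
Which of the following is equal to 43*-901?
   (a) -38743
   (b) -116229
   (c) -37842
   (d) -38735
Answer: a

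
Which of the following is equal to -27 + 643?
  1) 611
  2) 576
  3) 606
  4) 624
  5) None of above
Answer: 5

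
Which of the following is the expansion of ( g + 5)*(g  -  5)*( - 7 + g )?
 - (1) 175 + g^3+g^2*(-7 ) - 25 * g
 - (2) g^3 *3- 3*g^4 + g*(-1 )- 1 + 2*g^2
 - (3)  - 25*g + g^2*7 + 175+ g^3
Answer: 1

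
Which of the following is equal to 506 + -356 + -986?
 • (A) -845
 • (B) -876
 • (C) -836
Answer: C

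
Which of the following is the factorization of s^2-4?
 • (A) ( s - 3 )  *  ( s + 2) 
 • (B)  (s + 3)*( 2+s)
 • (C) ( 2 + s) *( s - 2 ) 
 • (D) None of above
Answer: C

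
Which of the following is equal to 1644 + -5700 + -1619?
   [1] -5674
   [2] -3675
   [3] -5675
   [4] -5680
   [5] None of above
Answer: 3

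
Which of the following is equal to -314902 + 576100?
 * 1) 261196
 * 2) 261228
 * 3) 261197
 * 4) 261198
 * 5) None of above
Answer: 4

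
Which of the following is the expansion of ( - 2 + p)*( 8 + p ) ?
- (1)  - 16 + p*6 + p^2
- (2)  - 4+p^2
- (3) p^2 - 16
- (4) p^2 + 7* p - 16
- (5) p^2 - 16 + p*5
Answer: 1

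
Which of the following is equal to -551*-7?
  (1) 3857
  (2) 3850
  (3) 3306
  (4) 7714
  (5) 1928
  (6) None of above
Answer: 1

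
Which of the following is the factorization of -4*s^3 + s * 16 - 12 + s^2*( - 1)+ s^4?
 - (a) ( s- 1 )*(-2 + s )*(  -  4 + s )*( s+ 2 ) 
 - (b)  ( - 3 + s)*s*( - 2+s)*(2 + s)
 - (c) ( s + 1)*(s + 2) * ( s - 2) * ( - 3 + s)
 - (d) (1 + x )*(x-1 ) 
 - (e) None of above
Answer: e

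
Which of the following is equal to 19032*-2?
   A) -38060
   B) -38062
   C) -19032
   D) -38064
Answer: D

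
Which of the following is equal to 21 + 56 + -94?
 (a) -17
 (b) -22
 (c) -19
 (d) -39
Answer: a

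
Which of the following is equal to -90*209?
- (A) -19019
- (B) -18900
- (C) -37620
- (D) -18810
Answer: D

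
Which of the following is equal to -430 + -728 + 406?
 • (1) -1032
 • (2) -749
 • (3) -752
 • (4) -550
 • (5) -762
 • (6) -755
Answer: 3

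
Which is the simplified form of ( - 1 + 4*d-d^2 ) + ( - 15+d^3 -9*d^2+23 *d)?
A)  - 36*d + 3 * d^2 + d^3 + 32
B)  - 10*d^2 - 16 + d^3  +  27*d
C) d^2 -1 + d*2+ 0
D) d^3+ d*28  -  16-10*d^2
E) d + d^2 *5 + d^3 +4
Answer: B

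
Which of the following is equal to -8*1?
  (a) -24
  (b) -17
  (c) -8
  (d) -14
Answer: c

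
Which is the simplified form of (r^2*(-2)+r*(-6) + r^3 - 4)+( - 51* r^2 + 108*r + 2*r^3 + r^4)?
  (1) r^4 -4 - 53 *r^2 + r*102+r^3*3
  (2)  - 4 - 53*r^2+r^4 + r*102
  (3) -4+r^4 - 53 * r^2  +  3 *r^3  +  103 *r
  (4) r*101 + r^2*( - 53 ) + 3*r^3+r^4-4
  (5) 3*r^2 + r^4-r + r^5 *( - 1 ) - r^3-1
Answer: 1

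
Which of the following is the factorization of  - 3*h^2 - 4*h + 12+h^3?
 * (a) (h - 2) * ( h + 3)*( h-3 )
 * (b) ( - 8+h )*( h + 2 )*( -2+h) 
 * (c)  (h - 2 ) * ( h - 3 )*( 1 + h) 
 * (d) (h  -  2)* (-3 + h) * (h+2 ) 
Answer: d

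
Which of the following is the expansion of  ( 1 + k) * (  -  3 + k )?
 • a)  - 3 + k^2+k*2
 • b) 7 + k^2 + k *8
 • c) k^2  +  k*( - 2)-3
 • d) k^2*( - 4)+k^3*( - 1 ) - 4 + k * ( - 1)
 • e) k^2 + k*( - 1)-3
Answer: c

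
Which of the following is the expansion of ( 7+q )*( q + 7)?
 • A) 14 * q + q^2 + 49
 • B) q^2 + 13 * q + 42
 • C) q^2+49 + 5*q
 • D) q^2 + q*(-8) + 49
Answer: A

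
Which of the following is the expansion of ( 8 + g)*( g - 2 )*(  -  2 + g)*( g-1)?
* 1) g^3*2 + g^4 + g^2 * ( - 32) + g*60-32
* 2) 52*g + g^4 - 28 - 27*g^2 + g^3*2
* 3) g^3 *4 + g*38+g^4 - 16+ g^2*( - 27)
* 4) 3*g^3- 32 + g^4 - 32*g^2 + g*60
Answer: 4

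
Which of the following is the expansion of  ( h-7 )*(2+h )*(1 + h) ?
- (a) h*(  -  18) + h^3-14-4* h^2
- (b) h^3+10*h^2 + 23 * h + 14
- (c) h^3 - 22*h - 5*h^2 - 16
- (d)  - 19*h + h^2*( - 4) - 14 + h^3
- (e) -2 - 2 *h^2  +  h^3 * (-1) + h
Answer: d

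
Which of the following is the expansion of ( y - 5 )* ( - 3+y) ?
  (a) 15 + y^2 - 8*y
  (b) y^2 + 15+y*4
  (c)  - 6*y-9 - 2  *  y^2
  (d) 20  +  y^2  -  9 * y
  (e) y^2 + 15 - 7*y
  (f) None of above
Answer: a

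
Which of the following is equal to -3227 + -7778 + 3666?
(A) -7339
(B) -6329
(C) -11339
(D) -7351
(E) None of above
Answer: A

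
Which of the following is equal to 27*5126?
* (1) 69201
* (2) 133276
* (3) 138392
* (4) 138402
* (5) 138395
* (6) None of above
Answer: 4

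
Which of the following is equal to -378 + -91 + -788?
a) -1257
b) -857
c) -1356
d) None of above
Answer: a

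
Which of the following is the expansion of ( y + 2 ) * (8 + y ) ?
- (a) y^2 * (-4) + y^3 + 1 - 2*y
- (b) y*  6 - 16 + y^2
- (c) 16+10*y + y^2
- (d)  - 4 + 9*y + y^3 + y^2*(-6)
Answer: c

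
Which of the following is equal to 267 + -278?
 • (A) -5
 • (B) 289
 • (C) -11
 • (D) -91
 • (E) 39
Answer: C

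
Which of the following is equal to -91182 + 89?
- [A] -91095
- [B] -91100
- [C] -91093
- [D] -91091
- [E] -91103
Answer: C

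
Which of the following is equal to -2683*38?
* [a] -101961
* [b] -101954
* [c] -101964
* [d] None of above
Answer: b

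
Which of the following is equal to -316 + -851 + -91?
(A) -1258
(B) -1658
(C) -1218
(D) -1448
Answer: A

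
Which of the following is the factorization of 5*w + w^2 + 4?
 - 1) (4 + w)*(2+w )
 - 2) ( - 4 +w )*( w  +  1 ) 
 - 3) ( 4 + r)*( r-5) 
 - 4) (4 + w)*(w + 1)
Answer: 4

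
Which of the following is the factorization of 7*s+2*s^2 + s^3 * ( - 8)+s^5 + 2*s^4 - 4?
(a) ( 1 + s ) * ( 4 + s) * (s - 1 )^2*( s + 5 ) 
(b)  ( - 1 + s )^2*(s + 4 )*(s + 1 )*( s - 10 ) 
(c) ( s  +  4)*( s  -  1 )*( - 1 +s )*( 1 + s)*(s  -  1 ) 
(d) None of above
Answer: c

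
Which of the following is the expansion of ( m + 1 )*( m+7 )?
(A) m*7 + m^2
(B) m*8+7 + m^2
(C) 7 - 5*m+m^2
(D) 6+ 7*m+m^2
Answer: B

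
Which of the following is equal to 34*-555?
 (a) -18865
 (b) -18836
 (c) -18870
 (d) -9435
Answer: c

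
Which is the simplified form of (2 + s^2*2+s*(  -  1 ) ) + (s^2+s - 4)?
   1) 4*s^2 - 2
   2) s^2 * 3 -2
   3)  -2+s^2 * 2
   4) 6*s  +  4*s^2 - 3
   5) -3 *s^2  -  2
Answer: 2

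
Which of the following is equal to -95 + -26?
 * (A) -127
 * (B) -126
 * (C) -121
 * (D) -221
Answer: C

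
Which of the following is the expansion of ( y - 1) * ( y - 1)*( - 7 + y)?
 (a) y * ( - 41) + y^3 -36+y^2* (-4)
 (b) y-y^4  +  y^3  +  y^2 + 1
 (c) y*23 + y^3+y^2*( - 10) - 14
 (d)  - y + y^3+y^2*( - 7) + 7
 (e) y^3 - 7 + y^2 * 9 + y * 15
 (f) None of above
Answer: f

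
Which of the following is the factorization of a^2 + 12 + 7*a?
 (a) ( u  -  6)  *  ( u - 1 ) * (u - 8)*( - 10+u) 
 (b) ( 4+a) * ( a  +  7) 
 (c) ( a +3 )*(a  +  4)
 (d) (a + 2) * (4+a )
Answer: c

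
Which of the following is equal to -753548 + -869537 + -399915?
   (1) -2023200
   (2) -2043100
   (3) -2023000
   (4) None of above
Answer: 3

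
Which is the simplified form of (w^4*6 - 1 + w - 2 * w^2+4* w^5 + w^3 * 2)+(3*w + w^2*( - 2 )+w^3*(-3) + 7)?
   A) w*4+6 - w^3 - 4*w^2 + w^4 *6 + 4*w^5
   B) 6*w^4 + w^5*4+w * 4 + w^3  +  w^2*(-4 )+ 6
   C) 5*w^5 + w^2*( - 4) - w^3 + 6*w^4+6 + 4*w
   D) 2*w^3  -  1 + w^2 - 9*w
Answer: A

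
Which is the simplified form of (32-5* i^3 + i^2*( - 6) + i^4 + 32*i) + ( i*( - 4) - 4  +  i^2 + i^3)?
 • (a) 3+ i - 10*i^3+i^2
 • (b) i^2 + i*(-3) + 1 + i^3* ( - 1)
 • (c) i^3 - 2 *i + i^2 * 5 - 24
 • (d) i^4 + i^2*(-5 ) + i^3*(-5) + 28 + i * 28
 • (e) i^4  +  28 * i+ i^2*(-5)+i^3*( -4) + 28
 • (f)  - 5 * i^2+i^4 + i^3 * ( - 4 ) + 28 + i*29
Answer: e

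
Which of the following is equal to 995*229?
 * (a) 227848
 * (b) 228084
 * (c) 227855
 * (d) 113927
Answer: c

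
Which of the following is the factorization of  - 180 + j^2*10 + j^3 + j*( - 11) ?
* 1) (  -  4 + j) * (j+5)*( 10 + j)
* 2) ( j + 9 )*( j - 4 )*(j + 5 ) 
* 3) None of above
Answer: 2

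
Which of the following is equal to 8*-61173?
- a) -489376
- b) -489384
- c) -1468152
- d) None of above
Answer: b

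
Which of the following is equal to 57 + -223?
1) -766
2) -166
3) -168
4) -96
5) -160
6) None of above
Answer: 2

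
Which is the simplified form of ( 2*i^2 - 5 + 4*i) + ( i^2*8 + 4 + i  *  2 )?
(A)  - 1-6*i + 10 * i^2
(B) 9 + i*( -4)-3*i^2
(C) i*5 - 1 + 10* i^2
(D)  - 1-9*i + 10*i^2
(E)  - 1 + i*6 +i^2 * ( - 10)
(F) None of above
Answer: F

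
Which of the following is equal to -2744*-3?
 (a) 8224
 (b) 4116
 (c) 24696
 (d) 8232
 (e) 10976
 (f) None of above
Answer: d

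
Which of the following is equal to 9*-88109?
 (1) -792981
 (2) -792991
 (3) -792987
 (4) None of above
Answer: 1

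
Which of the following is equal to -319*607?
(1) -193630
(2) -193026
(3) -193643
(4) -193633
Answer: 4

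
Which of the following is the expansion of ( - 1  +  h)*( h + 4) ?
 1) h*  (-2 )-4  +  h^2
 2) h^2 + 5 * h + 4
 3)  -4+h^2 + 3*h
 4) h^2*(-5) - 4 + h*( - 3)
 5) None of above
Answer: 3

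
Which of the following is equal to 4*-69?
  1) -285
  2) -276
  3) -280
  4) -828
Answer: 2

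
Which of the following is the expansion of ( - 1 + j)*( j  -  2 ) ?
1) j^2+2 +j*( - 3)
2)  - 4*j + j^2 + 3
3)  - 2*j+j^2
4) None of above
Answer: 1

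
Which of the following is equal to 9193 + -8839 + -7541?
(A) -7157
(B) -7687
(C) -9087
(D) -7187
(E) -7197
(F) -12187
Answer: D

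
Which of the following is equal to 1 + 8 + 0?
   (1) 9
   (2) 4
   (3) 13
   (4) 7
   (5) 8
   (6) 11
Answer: 1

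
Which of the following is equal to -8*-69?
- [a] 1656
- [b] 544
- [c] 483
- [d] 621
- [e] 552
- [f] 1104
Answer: e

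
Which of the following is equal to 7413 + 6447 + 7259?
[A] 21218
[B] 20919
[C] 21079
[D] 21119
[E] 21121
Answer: D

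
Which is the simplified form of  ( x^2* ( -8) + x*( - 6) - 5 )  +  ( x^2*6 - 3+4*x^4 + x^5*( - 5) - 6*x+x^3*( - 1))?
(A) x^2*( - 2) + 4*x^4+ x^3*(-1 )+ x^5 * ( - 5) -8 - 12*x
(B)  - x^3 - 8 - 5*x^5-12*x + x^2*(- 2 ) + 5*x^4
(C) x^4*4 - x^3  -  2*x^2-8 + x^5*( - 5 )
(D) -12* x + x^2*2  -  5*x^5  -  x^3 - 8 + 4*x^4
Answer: A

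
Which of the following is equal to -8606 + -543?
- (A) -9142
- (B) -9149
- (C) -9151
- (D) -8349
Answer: B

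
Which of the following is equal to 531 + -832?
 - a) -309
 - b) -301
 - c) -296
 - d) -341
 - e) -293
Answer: b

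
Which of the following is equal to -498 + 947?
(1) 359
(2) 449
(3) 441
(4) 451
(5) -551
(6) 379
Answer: 2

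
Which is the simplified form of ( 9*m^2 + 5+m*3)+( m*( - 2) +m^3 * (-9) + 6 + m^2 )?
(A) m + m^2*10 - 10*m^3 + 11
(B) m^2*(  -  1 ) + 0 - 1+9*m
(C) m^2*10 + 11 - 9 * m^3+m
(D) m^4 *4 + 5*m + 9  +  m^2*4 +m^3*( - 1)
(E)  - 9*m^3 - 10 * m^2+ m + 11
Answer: C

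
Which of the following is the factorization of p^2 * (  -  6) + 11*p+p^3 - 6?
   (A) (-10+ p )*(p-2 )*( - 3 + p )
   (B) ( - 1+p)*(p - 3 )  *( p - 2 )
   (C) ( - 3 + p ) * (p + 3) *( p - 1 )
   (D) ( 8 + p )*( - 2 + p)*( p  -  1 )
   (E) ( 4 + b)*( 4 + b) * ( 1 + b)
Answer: B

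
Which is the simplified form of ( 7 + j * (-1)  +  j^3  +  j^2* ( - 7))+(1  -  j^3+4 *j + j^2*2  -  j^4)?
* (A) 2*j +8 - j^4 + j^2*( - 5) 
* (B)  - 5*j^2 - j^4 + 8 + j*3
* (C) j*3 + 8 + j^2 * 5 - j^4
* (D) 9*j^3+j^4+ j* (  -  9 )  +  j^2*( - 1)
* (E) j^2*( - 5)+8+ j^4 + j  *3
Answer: B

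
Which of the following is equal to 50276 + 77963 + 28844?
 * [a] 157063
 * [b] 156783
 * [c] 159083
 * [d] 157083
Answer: d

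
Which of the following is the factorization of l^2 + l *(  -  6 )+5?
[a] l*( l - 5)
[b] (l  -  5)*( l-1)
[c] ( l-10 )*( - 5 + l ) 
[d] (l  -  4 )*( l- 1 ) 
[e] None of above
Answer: b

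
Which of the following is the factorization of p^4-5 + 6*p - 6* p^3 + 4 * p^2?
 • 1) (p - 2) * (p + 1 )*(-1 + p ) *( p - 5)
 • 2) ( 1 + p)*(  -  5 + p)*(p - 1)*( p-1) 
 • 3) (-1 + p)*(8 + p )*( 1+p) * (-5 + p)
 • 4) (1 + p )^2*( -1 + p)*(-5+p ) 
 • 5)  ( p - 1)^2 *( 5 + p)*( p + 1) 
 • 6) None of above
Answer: 2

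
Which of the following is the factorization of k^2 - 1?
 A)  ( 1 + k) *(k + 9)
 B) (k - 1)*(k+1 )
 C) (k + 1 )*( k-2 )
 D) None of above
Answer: B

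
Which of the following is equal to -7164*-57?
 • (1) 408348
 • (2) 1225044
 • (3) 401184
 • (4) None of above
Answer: 1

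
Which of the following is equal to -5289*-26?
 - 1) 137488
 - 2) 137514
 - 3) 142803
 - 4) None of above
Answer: 2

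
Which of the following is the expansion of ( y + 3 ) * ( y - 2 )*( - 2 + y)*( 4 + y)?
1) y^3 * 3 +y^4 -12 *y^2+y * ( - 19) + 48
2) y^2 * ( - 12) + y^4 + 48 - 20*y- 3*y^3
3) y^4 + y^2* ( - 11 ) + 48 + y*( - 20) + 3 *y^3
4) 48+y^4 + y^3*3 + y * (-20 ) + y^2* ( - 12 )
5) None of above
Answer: 4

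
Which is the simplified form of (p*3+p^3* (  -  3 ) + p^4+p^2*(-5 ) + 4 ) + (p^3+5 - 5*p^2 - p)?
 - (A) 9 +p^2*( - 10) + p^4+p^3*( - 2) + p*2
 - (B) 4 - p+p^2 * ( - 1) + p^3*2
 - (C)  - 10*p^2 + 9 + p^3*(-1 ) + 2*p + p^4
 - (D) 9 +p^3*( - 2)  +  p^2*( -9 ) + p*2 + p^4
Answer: A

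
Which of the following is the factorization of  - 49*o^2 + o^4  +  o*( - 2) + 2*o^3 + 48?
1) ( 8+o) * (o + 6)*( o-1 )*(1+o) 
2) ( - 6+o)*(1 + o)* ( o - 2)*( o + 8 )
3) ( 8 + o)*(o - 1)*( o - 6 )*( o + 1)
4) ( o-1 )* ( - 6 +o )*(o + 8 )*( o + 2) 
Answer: 3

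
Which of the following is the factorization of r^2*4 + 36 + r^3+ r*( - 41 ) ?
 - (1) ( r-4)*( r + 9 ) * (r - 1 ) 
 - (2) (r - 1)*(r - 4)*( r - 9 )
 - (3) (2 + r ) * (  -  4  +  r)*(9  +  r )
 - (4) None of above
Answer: 1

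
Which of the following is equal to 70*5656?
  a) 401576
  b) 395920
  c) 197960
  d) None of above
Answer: b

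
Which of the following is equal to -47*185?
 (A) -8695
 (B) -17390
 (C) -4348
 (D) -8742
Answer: A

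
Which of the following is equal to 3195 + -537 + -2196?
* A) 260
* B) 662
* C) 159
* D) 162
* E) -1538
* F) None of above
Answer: F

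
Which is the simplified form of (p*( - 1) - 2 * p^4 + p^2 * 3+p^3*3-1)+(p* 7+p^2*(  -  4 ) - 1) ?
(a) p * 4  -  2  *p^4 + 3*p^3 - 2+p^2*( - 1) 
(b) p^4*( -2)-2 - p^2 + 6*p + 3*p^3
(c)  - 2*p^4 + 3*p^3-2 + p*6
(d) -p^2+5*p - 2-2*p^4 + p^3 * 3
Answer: b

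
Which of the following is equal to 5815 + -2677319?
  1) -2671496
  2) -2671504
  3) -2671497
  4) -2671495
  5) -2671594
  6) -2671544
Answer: 2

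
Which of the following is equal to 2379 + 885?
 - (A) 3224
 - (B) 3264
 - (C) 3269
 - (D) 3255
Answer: B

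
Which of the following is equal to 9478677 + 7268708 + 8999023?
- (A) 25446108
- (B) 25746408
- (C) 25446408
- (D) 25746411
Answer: B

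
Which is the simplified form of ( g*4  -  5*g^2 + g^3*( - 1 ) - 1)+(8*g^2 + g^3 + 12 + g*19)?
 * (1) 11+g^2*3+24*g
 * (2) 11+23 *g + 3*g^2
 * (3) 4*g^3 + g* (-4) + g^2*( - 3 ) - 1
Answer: 2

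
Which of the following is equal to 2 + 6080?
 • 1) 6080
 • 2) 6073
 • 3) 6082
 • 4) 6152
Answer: 3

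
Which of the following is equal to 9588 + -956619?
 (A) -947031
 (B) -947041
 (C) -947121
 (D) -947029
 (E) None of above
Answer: A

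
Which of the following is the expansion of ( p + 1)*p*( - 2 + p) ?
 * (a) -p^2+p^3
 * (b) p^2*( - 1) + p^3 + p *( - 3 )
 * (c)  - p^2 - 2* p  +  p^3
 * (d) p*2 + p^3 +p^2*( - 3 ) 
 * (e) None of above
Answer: c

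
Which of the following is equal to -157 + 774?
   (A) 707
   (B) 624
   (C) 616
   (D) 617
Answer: D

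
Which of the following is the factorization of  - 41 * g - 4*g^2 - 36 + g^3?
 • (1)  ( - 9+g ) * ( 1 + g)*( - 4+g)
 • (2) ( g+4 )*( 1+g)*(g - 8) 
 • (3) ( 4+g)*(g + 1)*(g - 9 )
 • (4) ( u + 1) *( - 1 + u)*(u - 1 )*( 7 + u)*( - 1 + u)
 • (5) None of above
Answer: 3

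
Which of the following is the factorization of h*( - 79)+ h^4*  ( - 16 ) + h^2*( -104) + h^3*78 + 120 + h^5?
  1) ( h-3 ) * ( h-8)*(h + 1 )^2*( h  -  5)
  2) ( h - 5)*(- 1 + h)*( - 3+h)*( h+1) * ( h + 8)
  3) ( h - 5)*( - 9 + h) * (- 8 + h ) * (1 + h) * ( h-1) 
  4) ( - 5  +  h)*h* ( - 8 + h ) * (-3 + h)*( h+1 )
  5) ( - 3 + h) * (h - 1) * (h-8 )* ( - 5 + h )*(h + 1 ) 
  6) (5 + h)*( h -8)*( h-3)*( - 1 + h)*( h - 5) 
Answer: 5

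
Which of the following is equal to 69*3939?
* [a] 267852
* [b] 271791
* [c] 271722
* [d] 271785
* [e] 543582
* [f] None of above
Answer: b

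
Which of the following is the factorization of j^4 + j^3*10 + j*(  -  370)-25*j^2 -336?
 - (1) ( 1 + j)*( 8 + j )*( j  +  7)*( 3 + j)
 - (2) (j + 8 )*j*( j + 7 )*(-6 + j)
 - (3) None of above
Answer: 3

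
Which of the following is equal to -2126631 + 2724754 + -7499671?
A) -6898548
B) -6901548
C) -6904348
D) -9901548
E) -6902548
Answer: B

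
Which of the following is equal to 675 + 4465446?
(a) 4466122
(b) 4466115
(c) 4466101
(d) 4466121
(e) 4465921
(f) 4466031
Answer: d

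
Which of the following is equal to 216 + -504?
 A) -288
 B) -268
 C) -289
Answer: A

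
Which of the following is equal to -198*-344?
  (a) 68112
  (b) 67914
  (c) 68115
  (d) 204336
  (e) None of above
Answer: a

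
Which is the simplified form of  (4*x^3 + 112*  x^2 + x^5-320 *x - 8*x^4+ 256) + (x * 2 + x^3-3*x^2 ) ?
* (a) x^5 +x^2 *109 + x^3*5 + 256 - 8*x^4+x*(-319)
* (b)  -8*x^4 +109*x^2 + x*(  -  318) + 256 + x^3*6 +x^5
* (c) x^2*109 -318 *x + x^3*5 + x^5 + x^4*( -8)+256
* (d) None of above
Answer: c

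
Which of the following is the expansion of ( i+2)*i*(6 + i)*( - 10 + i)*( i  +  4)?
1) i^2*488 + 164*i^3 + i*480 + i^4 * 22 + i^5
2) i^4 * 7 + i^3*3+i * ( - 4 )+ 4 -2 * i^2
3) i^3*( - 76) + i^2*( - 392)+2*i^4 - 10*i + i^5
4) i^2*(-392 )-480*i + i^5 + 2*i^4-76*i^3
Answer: 4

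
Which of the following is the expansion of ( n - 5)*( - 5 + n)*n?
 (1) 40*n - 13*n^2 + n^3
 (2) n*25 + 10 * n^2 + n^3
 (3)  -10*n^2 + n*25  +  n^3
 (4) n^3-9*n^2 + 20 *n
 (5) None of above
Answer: 3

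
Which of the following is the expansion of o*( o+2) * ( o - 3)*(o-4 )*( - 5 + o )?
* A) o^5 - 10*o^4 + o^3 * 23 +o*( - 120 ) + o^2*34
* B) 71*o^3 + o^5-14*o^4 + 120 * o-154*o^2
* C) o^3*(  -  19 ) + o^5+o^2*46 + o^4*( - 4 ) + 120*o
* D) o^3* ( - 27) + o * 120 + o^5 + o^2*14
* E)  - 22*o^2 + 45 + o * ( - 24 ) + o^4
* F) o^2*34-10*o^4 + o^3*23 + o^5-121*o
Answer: A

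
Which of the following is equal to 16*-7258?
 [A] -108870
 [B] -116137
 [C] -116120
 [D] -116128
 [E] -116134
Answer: D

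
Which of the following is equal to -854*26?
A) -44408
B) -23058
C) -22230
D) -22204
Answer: D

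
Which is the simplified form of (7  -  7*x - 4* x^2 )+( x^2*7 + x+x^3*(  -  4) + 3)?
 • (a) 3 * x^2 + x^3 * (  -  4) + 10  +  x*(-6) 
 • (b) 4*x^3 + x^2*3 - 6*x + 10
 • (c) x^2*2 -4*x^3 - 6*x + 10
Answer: a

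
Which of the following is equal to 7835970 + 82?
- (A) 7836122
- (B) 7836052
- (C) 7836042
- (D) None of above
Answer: B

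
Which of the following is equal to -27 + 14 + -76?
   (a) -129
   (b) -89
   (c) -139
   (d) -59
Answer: b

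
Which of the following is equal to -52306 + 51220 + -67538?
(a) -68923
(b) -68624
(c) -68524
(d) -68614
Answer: b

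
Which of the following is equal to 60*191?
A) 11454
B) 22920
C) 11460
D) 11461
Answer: C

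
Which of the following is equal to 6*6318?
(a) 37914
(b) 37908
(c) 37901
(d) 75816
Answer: b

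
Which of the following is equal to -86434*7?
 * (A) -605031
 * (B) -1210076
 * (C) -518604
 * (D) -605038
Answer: D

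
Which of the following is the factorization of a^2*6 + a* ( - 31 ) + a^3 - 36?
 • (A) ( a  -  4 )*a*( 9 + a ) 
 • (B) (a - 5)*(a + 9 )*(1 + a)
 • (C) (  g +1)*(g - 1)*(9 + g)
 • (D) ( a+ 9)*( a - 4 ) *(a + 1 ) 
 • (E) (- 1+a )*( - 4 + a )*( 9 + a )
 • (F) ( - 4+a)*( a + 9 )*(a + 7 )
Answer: D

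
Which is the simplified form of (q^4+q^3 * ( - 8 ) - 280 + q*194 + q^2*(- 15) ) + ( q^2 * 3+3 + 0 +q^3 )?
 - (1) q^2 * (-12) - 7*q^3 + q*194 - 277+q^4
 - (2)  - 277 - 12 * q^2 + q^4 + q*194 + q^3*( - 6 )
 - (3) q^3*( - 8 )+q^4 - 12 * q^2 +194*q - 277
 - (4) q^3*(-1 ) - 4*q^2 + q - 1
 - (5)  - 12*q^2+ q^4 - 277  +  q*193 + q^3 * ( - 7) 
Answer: 1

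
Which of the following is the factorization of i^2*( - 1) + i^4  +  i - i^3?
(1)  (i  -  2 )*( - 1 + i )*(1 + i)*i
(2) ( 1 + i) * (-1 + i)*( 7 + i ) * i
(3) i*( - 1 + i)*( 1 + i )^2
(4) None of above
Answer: 4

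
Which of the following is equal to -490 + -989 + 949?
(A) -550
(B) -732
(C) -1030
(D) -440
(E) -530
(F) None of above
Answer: E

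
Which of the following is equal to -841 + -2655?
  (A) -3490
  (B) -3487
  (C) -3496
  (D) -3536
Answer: C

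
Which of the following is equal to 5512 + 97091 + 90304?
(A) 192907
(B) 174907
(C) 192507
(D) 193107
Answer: A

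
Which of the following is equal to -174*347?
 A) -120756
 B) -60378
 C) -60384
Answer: B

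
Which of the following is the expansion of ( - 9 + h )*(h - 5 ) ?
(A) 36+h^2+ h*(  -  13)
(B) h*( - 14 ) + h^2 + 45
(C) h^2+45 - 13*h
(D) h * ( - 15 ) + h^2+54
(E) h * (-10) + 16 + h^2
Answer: B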